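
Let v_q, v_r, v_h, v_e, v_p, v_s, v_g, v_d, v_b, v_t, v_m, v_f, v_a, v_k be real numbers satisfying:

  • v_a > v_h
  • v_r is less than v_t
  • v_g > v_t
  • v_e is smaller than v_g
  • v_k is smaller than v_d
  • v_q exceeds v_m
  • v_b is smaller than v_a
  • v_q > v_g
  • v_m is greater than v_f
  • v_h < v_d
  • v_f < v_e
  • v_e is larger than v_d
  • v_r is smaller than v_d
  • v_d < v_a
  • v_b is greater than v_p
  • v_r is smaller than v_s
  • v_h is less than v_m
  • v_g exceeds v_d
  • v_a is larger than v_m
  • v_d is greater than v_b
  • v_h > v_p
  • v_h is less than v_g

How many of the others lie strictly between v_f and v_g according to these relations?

1

The relations place v_f below v_g. An element lies strictly between them when it is forced above v_f and also forced below v_g.
Above v_f: {v_m, v_e, v_a, v_q}. Below v_g: {v_p, v_h, v_r, v_k, v_t, v_b, v_d, v_e}.
Intersection: {v_e} — 1.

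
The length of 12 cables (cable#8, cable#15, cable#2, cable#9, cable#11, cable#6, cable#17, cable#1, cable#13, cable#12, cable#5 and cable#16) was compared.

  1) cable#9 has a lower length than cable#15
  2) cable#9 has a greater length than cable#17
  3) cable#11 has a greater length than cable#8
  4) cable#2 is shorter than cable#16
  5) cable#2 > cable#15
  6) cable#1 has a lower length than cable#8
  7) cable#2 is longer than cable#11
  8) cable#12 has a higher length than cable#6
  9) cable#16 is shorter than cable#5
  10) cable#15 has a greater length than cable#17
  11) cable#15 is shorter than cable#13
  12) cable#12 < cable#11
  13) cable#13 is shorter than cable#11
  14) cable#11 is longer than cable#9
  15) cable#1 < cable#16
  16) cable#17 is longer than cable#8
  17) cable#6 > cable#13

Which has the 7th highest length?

cable#13

Piecing the relations together gives one ordering: cable#1 < cable#8 < cable#17 < cable#9 < cable#15 < cable#13 < cable#6 < cable#12 < cable#11 < cable#2 < cable#16 < cable#5.
The 7th largest is cable#13.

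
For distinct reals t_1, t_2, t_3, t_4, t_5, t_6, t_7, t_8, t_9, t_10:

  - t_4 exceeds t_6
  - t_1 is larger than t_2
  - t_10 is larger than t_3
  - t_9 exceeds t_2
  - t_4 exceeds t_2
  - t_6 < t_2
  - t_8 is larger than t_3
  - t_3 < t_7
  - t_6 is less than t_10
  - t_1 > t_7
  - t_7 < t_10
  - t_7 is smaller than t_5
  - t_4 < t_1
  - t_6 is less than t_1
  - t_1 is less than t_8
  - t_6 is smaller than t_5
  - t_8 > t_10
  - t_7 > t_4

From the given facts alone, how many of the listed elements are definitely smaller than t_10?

5

From t_10 the given relations immediately reach t_6, t_3, t_7.
From those, t_4 — 4 in total.
From those, t_2 — 5 in total.
Nothing else is reachable below t_10; 5 in all.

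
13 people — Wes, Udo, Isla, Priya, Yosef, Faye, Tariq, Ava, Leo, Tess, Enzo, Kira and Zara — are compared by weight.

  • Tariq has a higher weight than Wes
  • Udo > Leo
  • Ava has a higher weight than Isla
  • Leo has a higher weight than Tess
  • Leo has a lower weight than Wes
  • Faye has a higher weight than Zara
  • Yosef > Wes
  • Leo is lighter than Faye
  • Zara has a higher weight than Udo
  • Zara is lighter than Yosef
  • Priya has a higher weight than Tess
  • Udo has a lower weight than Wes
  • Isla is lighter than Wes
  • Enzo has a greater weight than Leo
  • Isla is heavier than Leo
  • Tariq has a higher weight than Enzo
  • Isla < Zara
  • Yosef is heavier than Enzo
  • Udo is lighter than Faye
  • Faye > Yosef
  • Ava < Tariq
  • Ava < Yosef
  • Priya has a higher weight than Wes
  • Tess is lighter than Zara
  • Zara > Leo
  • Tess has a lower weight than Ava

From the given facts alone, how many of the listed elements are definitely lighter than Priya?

Directly below Priya: Tess, Wes.
One step further: Leo, Isla, Udo (5 so far).
Nothing else is reachable below Priya; 5 in all.

5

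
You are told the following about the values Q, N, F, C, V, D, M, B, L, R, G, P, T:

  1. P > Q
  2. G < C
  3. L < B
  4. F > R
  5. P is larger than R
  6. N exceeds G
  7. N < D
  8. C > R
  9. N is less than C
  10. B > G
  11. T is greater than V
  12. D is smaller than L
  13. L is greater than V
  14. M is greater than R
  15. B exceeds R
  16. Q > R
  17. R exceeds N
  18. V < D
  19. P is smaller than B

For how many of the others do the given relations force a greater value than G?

From G the given relations immediately reach N, C, B.
From those, D, R — 5 in total.
From those, Q, F, P, L, M — 10 in total.
Nothing else is reachable above G; 10 in all.

10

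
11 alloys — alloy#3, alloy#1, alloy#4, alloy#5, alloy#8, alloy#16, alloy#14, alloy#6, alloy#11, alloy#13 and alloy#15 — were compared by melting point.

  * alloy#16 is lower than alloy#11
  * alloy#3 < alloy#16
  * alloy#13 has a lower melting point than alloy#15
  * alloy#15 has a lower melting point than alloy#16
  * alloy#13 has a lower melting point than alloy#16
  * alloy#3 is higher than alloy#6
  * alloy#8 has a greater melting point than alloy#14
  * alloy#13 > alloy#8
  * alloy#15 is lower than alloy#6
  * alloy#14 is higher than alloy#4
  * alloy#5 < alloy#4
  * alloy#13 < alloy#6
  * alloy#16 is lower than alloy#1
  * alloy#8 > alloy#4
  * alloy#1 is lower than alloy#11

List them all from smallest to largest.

alloy#5 < alloy#4 < alloy#14 < alloy#8 < alloy#13 < alloy#15 < alloy#6 < alloy#3 < alloy#16 < alloy#1 < alloy#11

The consecutive links are each given: alloy#5 < alloy#4; alloy#4 < alloy#14; alloy#14 < alloy#8; alloy#8 < alloy#13; alloy#13 < alloy#15; alloy#15 < alloy#6; alloy#6 < alloy#3; alloy#3 < alloy#16; alloy#16 < alloy#1; alloy#1 < alloy#11.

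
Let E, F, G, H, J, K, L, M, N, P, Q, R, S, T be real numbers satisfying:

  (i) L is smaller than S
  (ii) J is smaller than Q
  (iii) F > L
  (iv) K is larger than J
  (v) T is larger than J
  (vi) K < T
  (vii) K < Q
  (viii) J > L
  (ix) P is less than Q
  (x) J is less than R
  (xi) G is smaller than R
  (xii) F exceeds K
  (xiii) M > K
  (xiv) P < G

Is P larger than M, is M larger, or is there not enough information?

Following every chain through P: above P we get G, Q, R.
M is not reached, and no chain runs the other way from M to P.
So the given relations leave the order of P and M undetermined.

undetermined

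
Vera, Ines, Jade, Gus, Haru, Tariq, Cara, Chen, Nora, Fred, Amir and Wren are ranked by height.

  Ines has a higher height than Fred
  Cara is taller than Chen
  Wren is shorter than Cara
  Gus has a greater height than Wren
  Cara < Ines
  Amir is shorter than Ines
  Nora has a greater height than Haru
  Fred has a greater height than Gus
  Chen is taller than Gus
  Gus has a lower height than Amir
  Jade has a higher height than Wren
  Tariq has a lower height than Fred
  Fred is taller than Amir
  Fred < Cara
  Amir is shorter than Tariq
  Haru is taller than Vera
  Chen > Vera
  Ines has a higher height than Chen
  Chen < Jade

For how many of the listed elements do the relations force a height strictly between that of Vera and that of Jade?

1

Chaining upward from Vera reaches: Haru, Chen, Cara, Nora, Ines.
Chaining downward from Jade reaches: Wren, Gus, Chen.
Strictly between Vera and Jade are those in both lists: Chen — 1 element.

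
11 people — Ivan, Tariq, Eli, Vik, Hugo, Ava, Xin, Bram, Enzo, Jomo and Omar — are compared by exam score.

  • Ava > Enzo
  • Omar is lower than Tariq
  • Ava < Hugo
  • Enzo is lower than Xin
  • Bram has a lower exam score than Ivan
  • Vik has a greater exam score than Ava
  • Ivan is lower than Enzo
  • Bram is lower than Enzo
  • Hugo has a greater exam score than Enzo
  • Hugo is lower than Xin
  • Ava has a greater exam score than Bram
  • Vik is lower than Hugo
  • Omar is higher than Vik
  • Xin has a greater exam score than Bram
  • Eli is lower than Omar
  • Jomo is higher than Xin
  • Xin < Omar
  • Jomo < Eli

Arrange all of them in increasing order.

Each adjacent pair is fixed by a given relation: Bram < Ivan; Ivan < Enzo; Enzo < Ava; Ava < Vik; Vik < Hugo; Hugo < Xin; Xin < Jomo; Jomo < Eli; Eli < Omar; Omar < Tariq. Chaining them end to end gives the full order.

Bram < Ivan < Enzo < Ava < Vik < Hugo < Xin < Jomo < Eli < Omar < Tariq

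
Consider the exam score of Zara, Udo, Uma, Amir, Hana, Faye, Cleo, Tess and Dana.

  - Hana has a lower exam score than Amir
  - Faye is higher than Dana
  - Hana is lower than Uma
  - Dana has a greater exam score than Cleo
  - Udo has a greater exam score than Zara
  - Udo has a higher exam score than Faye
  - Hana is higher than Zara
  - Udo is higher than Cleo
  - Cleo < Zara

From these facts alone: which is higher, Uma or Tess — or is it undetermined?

Following every chain through Tess: nothing is chained to Tess.
Uma is not reached, and no chain runs the other way from Uma to Tess.
So the given relations leave the order of Tess and Uma undetermined.

undetermined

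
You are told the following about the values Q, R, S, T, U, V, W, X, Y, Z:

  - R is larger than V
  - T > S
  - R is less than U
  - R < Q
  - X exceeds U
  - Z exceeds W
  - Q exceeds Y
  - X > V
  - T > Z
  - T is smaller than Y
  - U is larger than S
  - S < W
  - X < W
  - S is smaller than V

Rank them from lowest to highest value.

S < V < R < U < X < W < Z < T < Y < Q

Each adjacent pair is fixed by a given relation: S < V; V < R; R < U; U < X; X < W; W < Z; Z < T; T < Y; Y < Q. Chaining them end to end gives the full order.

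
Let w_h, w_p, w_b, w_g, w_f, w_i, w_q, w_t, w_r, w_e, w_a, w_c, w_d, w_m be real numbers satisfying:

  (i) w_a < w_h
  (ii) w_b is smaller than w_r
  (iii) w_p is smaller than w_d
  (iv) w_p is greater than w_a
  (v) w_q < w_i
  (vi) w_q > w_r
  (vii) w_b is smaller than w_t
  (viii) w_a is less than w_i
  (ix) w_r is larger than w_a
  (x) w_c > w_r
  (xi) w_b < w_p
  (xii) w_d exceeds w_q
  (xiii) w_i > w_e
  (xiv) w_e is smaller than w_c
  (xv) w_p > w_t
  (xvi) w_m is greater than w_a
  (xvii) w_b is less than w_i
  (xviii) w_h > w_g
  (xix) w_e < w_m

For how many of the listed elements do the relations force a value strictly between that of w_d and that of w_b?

4

The relations place w_b below w_d. An element lies strictly between them when it is forced above w_b and also forced below w_d.
Above w_b: {w_t, w_r, w_q, w_i, w_p, w_c}. Below w_d: {w_a, w_t, w_r, w_q, w_p}.
Intersection: {w_t, w_r, w_q, w_p} — 4.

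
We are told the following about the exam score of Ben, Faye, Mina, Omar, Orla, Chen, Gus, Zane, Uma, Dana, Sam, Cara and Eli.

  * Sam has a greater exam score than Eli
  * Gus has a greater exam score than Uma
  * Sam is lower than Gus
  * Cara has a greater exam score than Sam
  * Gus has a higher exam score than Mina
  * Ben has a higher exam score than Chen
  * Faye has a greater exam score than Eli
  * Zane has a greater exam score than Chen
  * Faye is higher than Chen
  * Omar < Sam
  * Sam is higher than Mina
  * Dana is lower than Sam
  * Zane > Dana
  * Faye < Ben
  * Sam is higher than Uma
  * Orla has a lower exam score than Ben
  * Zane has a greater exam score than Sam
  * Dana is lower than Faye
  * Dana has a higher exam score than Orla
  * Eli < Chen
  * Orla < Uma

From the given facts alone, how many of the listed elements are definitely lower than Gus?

Directly below Gus: Uma, Mina, Sam.
One step further: Orla, Dana, Omar, Eli (7 so far).
Nothing else is reachable below Gus; 7 in all.

7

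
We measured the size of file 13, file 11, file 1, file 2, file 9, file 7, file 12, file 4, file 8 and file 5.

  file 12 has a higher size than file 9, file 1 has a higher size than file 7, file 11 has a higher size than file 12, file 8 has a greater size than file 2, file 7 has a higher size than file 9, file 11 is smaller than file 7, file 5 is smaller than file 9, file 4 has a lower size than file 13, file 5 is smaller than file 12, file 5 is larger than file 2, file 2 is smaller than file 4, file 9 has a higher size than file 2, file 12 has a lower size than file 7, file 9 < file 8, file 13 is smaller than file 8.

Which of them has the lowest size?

file 2

Chaining upward from file 2: directly above it, file 4, file 5, file 9, file 8; then file 12, file 13, file 7; then file 11, file 1.
That covers every other element, and nothing is given below file 2, so file 2 is the lowest size.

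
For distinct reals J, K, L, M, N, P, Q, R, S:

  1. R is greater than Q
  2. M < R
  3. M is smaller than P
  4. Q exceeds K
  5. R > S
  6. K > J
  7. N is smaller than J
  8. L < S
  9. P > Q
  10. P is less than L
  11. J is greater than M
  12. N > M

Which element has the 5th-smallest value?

Q

Chaining the given pairs: M < N < J < K < Q < P < L < S < R.
The 5th smallest is Q.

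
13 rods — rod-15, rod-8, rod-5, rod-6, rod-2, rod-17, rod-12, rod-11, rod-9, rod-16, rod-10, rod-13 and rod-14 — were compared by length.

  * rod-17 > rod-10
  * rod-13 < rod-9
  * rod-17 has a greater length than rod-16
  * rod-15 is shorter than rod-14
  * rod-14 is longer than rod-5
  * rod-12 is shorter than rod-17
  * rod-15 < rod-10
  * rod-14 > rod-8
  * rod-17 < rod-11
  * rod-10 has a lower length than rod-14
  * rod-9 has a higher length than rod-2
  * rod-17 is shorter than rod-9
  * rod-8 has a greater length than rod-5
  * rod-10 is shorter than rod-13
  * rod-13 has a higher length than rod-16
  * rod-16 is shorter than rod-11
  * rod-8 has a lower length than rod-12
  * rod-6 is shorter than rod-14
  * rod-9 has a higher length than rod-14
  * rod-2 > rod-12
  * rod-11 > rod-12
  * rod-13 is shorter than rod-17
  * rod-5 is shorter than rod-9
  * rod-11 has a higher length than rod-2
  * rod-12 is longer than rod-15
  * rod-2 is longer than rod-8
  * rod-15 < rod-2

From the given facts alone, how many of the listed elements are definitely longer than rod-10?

5

From rod-10 the given relations immediately reach rod-13, rod-17, rod-14.
From those, rod-11, rod-9 — 5 in total.
Nothing else is reachable above rod-10; 5 in all.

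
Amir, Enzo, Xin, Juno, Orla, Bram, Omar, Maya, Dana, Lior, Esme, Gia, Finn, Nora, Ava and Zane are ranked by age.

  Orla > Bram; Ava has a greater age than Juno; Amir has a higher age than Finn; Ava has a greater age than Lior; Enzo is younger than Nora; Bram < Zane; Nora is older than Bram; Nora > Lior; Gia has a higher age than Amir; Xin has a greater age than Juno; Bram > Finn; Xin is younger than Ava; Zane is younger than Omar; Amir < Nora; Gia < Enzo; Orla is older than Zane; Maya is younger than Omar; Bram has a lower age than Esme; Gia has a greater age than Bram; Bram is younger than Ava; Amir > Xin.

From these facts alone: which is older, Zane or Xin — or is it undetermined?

Following every chain through Xin: above Xin we get Amir, Gia, Enzo, Nora, Ava; below Xin we get Juno.
Zane is not reached, and no chain runs the other way from Zane to Xin.
So the given relations leave the order of Xin and Zane undetermined.

undetermined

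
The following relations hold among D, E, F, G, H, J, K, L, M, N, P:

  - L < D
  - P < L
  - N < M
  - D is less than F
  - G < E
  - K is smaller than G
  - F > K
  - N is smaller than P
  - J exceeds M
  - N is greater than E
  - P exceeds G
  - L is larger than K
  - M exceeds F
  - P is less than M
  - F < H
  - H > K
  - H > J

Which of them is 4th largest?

The consecutive relations fix a unique order: K < G < E < N < P < L < D < F < M < J < H.
The 4th largest is F.

F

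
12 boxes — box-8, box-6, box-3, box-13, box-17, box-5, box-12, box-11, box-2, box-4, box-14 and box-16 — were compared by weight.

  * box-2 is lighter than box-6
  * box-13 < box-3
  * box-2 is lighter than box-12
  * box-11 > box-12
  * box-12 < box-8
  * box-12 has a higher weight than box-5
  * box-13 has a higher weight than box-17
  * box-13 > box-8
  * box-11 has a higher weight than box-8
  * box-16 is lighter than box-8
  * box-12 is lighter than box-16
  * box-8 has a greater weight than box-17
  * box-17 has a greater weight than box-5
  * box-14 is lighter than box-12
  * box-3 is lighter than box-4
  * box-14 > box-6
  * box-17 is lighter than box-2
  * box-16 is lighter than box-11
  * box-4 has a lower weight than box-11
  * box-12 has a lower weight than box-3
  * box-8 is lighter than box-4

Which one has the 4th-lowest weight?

box-6

The consecutive relations fix a unique order: box-5 < box-17 < box-2 < box-6 < box-14 < box-12 < box-16 < box-8 < box-13 < box-3 < box-4 < box-11.
Counting 4 from the smallest end gives box-6.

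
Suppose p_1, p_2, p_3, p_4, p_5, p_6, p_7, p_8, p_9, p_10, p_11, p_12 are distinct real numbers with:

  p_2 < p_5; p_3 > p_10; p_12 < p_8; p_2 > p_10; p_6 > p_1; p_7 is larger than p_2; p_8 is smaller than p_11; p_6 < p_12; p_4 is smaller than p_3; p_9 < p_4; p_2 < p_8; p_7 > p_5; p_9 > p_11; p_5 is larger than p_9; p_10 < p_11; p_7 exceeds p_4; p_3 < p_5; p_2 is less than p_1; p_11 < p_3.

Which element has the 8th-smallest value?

Chaining the given pairs: p_10 < p_2 < p_1 < p_6 < p_12 < p_8 < p_11 < p_9 < p_4 < p_3 < p_5 < p_7.
Counting 8 from the smallest end gives p_9.

p_9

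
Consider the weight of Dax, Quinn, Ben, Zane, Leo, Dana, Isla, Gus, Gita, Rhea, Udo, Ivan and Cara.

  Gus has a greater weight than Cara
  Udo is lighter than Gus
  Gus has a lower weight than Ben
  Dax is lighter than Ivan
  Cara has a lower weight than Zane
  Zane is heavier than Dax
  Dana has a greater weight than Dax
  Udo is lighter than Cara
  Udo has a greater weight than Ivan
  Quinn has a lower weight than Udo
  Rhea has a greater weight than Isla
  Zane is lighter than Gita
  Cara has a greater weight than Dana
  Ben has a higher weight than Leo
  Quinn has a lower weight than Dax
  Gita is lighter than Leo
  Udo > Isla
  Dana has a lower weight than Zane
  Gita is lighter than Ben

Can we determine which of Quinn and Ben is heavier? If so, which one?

Following the relations from Quinn: Quinn < Dax < Ivan < Udo < Cara < Zane < Gita < Leo < Ben.
So Ben is heavier.

Ben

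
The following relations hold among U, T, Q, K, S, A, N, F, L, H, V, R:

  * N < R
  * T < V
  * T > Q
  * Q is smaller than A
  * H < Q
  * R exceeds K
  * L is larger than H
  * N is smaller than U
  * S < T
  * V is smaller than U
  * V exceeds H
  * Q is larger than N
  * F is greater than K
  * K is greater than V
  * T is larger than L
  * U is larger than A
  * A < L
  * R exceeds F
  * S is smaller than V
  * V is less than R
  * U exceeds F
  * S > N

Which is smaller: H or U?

H

H < Q < A < L < T < V < K < F < U, by transitivity through Q, A, L, T, V, K, F.
So H < U; H is the smaller of the two.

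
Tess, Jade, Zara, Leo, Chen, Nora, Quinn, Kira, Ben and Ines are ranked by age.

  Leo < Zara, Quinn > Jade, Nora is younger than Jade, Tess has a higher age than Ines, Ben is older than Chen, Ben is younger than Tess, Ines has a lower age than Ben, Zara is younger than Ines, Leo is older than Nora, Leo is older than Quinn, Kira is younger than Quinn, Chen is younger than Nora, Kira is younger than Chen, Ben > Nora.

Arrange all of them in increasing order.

Kira < Chen < Nora < Jade < Quinn < Leo < Zara < Ines < Ben < Tess

The consecutive links are each given: Kira < Chen; Chen < Nora; Nora < Jade; Jade < Quinn; Quinn < Leo; Leo < Zara; Zara < Ines; Ines < Ben; Ben < Tess.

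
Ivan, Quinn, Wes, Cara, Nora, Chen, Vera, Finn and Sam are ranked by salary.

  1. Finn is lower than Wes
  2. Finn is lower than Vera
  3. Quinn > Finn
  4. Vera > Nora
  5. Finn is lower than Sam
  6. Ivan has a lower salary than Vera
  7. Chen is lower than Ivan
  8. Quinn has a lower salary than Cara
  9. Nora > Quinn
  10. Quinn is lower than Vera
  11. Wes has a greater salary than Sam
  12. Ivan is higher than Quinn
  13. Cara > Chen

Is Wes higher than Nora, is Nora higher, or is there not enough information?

Following every chain through Wes: below Wes we get Finn, Sam.
Nora is not reached, and no chain runs the other way from Nora to Wes.
So the given relations leave the order of Wes and Nora undetermined.

undetermined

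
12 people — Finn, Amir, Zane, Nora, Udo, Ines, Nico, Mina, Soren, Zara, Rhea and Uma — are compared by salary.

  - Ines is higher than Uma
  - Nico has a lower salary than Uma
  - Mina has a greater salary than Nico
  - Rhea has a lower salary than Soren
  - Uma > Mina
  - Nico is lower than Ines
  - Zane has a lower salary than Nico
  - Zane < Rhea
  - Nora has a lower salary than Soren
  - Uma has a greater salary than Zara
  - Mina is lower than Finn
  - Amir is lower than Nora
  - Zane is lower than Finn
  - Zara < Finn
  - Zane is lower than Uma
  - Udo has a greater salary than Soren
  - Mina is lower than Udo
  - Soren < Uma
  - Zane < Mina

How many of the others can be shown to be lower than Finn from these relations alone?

Directly below Finn: Zane, Mina, Zara.
One step further: Nico (4 so far).
No other element is forced below Finn by the given relations, so the count is 4.

4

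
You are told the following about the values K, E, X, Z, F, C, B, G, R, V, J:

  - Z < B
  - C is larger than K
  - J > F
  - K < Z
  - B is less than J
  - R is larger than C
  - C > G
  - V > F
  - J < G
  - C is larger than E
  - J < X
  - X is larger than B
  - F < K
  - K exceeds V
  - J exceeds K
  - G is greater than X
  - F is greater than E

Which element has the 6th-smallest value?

The consecutive relations fix a unique order: E < F < V < K < Z < B < J < X < G < C < R.
Counting 6 from the smallest end gives B.

B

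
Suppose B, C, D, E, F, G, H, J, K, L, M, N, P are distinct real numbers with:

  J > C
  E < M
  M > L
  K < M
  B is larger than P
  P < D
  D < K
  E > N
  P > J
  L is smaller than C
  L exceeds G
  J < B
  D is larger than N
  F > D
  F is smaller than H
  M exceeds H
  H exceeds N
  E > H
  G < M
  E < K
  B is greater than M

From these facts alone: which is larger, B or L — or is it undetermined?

The relevant relations are L < C; C < J; J < P; P < D; D < F; F < H; H < E; E < K; K < M; M < B.
Together: L < C < J < P < D < F < H < E < K < M < B.
So B is larger.

B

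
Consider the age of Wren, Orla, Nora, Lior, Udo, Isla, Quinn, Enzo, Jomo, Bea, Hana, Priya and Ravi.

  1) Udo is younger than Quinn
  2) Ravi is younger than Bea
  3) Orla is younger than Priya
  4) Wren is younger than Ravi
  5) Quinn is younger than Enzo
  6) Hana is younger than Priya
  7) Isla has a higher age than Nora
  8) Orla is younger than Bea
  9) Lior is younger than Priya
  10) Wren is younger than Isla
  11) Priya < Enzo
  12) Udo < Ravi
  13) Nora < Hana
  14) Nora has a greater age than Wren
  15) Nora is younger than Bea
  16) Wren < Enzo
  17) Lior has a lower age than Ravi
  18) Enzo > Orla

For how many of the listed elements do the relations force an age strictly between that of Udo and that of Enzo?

Chaining upward from Udo reaches: Ravi, Quinn, Bea.
Chaining downward from Enzo reaches: Lior, Wren, Orla, Nora, Quinn, Hana, Priya.
Strictly between Udo and Enzo are those in both lists: Quinn — 1 element.

1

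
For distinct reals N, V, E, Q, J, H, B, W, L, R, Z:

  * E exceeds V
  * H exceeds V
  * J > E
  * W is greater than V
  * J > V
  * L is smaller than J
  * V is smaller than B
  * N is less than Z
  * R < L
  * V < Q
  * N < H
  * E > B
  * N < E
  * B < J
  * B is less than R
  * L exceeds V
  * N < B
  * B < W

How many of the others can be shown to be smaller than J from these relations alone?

6

Directly below J: V, B, E, L.
One step further: N, R (6 so far).
No other element is forced below J by the given relations, so the count is 6.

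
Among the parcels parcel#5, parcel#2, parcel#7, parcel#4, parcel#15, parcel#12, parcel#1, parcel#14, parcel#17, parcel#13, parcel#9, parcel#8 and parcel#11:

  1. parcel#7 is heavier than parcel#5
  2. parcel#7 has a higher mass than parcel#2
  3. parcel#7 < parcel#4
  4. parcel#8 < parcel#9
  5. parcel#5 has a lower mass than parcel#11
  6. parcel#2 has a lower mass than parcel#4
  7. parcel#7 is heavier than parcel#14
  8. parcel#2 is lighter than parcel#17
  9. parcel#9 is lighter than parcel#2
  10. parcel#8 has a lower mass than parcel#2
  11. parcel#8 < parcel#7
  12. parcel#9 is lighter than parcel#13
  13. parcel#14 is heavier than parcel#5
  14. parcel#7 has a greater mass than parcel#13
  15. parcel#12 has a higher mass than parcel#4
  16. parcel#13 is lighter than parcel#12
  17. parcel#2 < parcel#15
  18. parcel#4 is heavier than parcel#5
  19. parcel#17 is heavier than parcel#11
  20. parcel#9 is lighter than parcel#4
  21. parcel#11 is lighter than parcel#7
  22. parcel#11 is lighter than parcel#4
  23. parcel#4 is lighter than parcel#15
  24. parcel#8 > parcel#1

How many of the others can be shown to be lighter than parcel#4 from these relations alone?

From parcel#4 the given relations immediately reach parcel#5, parcel#9, parcel#2, parcel#11, parcel#7.
From those, parcel#8, parcel#14, parcel#13 — 8 in total.
From those, parcel#1 — 9 in total.
Nothing else is reachable below parcel#4; 9 in all.

9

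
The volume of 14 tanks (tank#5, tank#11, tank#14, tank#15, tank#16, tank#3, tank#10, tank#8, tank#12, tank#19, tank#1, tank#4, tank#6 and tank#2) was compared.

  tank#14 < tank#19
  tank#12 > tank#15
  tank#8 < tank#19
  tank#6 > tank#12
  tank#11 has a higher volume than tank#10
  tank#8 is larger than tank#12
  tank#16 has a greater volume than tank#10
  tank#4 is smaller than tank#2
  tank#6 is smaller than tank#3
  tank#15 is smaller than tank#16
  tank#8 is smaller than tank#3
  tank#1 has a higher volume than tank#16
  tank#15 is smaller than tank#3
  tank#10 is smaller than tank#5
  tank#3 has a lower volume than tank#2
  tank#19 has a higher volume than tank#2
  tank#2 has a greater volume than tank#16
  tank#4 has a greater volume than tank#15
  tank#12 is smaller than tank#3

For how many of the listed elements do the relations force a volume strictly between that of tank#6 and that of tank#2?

1

Chaining upward from tank#6 reaches: tank#3, tank#19.
Chaining downward from tank#2 reaches: tank#15, tank#10, tank#12, tank#16, tank#8, tank#3, tank#4.
Strictly between tank#6 and tank#2 are those in both lists: tank#3 — 1 element.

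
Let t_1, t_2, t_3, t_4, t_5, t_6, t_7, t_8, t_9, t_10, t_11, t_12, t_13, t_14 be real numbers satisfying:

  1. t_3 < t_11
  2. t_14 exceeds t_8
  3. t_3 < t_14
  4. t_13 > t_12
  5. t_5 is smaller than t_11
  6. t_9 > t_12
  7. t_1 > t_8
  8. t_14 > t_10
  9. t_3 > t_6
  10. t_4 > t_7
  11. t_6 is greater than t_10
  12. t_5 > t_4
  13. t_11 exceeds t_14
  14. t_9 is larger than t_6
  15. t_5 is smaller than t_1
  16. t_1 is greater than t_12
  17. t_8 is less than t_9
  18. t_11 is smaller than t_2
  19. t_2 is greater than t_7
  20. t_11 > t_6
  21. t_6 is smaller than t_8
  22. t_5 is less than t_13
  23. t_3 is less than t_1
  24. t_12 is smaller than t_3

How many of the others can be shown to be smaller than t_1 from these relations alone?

8

Directly below t_1: t_12, t_8, t_3, t_5.
One step further: t_6, t_4 (6 so far).
One step further: t_7, t_10 (8 so far).
No other element is forced below t_1 by the given relations, so the count is 8.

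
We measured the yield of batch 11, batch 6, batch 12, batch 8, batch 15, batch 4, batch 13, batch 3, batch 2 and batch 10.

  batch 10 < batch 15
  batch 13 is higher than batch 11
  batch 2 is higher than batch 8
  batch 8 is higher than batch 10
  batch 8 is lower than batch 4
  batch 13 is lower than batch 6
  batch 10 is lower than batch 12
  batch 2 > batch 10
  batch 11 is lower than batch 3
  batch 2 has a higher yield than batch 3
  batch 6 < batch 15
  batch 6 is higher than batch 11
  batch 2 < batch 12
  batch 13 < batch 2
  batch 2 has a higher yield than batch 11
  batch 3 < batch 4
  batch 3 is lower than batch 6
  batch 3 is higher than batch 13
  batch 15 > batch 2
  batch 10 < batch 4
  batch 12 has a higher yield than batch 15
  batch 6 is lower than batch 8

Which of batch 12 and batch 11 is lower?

Following the relations from batch 11: batch 11 < batch 13 < batch 3 < batch 6 < batch 8 < batch 2 < batch 15 < batch 12.
So batch 11 < batch 12; batch 11 is the lower of the two.

batch 11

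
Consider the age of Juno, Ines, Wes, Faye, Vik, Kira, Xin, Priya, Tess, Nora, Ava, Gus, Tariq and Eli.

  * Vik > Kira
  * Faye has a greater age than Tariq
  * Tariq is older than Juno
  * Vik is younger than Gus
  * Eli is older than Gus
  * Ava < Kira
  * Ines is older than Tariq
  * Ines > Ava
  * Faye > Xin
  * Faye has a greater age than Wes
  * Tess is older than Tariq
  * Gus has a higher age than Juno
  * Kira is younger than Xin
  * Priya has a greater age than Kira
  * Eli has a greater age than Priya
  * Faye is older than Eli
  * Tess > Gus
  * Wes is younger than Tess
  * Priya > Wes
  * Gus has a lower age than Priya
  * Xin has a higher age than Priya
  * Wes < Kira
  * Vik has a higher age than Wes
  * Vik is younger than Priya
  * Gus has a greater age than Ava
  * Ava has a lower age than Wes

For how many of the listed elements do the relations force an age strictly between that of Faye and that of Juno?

The relations place Juno below Faye. An element lies strictly between them when it is forced above Juno and also forced below Faye.
Above Juno: {Gus, Tariq, Ines, Priya, Tess, Xin, Eli}. Below Faye: {Ava, Wes, Kira, Vik, Gus, Tariq, Priya, Xin, Eli}.
Intersection: {Gus, Tariq, Priya, Xin, Eli} — 5.

5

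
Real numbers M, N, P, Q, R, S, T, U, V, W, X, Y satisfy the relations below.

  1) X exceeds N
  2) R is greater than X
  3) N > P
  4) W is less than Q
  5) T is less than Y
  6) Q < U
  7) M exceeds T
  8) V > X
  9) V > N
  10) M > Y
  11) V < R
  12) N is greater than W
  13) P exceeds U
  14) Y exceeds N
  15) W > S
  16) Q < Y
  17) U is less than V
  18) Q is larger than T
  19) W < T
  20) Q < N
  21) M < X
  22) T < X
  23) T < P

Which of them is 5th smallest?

Chaining the given pairs: S < W < T < Q < U < P < N < Y < M < X < V < R.
The 5th smallest is U.

U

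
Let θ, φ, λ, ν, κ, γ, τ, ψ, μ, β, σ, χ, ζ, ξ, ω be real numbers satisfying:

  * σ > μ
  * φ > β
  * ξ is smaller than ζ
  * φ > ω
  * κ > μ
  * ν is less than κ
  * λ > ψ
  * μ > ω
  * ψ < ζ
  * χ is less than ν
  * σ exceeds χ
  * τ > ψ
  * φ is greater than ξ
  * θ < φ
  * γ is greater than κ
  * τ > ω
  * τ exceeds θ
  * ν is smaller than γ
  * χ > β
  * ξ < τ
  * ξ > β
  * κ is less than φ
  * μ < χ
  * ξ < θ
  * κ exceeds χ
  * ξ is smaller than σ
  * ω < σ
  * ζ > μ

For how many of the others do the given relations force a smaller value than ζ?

Directly below ζ: μ, ξ, ψ.
One step further: ω, β (5 so far).
No other element is forced below ζ by the given relations, so the count is 5.

5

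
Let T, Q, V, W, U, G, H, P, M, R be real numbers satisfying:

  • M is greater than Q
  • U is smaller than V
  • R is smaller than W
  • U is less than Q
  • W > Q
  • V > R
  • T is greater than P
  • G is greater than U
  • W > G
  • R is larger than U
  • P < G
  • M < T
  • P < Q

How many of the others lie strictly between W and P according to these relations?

The relations place P below W. An element lies strictly between them when it is forced above P and also forced below W.
Above P: {Q, G, M, T}. Below W: {U, Q, G, R}.
Intersection: {Q, G} — 2.

2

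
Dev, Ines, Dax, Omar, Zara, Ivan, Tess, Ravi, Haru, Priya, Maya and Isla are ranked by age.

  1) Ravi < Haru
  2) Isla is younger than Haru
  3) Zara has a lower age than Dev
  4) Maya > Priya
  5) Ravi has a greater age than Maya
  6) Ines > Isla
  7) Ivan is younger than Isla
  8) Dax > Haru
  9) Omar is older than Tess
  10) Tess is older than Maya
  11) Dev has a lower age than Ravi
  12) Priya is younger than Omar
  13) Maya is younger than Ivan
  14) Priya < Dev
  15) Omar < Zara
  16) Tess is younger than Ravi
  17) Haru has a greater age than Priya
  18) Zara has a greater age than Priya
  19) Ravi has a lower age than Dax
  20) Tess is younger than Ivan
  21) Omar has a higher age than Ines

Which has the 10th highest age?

Tess

Chaining the given pairs: Priya < Maya < Tess < Ivan < Isla < Ines < Omar < Zara < Dev < Ravi < Haru < Dax.
The 10th largest is Tess.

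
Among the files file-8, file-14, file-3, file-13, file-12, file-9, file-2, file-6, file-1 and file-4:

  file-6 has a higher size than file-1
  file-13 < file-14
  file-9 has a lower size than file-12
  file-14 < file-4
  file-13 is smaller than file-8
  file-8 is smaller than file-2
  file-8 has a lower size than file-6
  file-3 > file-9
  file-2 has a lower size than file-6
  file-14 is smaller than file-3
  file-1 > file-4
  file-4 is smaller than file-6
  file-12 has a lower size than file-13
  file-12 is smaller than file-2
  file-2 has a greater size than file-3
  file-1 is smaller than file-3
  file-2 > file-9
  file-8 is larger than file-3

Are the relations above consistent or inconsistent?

Every relation is compatible with file-9 < file-12 < file-13 < file-14 < file-4 < file-1 < file-3 < file-8 < file-2 < file-6; the set is consistent.

consistent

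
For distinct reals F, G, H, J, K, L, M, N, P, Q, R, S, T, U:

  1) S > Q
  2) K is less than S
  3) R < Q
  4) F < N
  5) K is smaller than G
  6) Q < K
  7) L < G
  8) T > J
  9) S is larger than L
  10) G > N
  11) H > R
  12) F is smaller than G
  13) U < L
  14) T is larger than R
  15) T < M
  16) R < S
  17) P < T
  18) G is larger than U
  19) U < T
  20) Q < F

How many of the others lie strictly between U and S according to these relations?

The relations place U below S. An element lies strictly between them when it is forced above U and also forced below S.
Above U: {T, M, L, G}. Below S: {R, Q, K, L}.
Intersection: {L} — 1.

1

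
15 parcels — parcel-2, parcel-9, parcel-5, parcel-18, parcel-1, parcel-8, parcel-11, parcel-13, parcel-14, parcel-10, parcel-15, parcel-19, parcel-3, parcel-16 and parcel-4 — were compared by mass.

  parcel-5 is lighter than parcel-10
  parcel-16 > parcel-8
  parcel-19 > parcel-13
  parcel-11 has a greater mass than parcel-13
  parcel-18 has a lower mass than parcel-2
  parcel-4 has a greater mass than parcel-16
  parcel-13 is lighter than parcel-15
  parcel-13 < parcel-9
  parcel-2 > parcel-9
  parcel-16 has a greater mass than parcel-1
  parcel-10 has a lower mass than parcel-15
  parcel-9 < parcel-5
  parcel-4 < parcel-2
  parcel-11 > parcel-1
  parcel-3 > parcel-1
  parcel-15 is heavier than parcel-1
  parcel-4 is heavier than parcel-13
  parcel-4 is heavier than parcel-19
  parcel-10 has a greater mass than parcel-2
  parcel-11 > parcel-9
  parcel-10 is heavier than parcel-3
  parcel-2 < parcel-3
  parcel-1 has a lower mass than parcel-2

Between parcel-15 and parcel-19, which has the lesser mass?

parcel-19

The relevant relations are parcel-19 < parcel-4; parcel-4 < parcel-2; parcel-2 < parcel-3; parcel-3 < parcel-10; parcel-10 < parcel-15.
Chaining these gives parcel-19 < parcel-4 < parcel-2 < parcel-3 < parcel-10 < parcel-15.
So parcel-19 < parcel-15; parcel-19 is the lighter of the two.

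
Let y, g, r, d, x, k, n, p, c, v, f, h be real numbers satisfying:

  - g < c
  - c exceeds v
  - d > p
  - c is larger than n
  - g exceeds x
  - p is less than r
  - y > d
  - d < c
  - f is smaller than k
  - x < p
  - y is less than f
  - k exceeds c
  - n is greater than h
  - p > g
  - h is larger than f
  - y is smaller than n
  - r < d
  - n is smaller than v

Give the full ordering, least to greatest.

Nothing is placed below x, so it is least; from there x < g; g < p; p < r; r < d; d < y; y < f; f < h; h < n; n < v; v < c; c < k, each given directly.

x < g < p < r < d < y < f < h < n < v < c < k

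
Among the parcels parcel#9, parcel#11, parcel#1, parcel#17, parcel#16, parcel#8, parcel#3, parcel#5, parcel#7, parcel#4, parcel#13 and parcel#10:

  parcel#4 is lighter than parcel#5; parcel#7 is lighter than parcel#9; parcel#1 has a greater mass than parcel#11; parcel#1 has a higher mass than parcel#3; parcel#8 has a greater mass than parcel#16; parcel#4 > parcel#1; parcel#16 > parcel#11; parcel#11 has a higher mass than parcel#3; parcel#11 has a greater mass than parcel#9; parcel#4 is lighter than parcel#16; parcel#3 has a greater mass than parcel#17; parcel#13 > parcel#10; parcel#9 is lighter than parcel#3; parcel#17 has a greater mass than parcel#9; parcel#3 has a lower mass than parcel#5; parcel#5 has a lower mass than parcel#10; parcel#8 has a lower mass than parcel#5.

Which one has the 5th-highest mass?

parcel#16

Piecing the relations together gives one ordering: parcel#7 < parcel#9 < parcel#17 < parcel#3 < parcel#11 < parcel#1 < parcel#4 < parcel#16 < parcel#8 < parcel#5 < parcel#10 < parcel#13.
The 5th largest is parcel#16.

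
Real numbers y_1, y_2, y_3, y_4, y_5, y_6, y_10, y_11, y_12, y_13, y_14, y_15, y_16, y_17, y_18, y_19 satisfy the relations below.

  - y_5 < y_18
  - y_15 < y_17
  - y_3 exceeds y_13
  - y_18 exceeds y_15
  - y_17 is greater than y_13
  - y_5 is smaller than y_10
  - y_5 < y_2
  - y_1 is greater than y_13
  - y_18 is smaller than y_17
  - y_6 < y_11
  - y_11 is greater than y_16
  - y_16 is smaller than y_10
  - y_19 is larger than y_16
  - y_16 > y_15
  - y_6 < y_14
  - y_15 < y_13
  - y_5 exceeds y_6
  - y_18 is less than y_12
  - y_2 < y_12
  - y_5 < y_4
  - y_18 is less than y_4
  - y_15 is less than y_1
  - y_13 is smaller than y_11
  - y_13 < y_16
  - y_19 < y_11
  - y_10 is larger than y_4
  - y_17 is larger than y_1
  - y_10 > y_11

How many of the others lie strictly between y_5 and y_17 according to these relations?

1

Chaining upward from y_5 reaches: y_18, y_4, y_2, y_10, y_12.
Chaining downward from y_17 reaches: y_6, y_15, y_13, y_18, y_1.
Strictly between y_5 and y_17 are those in both lists: y_18 — 1 element.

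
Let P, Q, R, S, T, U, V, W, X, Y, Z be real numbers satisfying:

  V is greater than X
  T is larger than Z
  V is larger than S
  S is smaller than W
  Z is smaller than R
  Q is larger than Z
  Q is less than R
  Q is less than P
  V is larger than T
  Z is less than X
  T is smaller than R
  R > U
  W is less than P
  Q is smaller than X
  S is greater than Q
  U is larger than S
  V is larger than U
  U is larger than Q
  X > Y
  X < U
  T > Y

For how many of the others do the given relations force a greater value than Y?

5

Directly above Y: X, T.
One step further: U, V, R (5 so far).
No other element is forced above Y by the given relations, so the count is 5.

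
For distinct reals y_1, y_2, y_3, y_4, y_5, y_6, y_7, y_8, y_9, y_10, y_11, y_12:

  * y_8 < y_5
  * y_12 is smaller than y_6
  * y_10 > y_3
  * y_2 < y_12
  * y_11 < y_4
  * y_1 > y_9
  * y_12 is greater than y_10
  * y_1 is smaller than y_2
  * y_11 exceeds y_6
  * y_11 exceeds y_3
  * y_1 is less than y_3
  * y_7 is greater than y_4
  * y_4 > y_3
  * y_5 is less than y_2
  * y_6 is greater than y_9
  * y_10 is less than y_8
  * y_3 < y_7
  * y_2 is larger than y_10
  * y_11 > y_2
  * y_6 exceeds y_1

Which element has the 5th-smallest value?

Chaining the given pairs: y_9 < y_1 < y_3 < y_10 < y_8 < y_5 < y_2 < y_12 < y_6 < y_11 < y_4 < y_7.
Counting 5 from the smallest end gives y_8.

y_8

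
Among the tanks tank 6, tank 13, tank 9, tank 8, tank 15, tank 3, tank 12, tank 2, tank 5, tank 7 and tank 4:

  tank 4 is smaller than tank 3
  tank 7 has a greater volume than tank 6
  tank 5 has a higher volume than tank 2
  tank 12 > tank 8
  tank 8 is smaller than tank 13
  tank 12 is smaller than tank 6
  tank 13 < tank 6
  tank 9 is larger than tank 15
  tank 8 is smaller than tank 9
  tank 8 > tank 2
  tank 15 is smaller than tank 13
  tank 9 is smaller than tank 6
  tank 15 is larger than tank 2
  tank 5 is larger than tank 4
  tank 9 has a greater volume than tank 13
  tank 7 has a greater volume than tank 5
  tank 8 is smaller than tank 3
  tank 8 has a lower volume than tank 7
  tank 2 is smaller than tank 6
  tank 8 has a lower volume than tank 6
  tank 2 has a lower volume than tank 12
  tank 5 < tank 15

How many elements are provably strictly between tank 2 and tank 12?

The relations place tank 2 below tank 12. An element lies strictly between them when it is forced above tank 2 and also forced below tank 12.
Above tank 2: {tank 5, tank 8, tank 15, tank 3, tank 13, tank 9, tank 6, tank 7}. Below tank 12: {tank 8}.
Intersection: {tank 8} — 1.

1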